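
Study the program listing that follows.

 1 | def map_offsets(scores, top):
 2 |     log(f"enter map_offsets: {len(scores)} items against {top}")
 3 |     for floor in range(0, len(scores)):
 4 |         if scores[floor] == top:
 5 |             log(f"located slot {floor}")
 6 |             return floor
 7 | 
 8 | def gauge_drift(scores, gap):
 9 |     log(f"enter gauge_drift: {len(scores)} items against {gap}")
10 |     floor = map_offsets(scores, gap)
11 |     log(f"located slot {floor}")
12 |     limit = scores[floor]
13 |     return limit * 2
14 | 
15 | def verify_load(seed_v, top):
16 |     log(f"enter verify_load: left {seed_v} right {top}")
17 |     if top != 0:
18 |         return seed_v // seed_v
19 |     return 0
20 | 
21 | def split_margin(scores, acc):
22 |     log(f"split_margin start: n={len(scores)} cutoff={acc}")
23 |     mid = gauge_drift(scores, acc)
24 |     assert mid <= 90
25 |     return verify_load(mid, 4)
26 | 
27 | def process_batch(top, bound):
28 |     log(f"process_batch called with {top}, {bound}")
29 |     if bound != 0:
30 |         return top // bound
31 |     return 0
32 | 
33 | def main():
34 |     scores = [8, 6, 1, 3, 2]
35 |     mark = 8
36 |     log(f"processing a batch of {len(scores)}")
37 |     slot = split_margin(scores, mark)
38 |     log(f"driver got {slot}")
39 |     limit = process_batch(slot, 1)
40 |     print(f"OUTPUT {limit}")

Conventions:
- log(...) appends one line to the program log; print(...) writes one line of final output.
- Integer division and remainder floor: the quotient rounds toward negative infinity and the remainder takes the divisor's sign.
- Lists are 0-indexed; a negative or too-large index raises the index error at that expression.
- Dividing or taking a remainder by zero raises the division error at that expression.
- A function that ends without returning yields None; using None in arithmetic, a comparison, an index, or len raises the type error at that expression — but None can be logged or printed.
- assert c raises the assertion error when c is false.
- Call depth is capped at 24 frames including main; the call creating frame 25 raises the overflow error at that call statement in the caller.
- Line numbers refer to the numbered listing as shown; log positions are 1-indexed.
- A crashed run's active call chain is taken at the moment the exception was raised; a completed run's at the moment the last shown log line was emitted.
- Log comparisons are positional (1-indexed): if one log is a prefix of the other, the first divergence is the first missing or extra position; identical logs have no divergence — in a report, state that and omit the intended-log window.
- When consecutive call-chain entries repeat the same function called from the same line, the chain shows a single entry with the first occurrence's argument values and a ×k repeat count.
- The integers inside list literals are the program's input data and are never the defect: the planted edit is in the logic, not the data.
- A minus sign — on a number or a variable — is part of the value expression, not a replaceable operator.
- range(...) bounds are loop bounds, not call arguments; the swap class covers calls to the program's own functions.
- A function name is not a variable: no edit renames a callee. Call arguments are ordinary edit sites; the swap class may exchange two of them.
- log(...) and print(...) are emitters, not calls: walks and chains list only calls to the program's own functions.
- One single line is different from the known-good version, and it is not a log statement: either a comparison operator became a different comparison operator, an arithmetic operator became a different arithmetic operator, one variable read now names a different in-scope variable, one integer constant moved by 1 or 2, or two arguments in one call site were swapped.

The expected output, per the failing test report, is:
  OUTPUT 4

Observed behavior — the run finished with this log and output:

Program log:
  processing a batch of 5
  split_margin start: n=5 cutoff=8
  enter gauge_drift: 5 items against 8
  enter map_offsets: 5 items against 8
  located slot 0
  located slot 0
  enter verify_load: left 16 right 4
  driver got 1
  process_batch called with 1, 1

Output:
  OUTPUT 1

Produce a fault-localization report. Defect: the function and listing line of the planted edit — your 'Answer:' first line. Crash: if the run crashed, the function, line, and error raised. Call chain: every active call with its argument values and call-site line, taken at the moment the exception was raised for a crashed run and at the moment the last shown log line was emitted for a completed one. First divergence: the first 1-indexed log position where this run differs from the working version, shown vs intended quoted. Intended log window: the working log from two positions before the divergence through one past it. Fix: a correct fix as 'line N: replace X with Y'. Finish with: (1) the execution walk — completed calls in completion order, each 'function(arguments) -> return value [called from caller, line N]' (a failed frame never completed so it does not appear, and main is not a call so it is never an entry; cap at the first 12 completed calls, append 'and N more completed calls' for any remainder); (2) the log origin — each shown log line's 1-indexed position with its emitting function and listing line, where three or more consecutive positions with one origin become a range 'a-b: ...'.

Answer: the defect is in verify_load at line 18.
Key observation: The log first diverges at position 8: the faulty run prints 'driver got 1' where the working version prints 'driver got 4'.
Call chain: main -> process_batch(1, 1) (called at line 39).
First divergence: position 8 — shown 'driver got 1', intended 'driver got 4'.
Intended log window:
  6: located slot 0
  7: enter verify_load: left 16 right 4
  8: driver got 4
  9: process_batch called with 4, 1
Execution walk:
  map_offsets([8, 6, 1, 3, 2], 8) -> 0  [called from gauge_drift, line 10]
  gauge_drift([8, 6, 1, 3, 2], 8) -> 16  [called from split_margin, line 23]
  verify_load(16, 4) -> 1  [called from split_margin, line 25]
  split_margin([8, 6, 1, 3, 2], 8) -> 1  [called from main, line 37]
  process_batch(1, 1) -> 1  [called from main, line 39]
Log line origins:
  1 — main, line 36
  2 — split_margin, line 22
  3 — gauge_drift, line 9
  4 — map_offsets, line 2
  5 — map_offsets, line 5
  6 — gauge_drift, line 11
  7 — verify_load, line 16
  8 — main, line 38
  9 — process_batch, line 28
A correct fix: line 18: replace `seed_v // seed_v` with `seed_v // top`.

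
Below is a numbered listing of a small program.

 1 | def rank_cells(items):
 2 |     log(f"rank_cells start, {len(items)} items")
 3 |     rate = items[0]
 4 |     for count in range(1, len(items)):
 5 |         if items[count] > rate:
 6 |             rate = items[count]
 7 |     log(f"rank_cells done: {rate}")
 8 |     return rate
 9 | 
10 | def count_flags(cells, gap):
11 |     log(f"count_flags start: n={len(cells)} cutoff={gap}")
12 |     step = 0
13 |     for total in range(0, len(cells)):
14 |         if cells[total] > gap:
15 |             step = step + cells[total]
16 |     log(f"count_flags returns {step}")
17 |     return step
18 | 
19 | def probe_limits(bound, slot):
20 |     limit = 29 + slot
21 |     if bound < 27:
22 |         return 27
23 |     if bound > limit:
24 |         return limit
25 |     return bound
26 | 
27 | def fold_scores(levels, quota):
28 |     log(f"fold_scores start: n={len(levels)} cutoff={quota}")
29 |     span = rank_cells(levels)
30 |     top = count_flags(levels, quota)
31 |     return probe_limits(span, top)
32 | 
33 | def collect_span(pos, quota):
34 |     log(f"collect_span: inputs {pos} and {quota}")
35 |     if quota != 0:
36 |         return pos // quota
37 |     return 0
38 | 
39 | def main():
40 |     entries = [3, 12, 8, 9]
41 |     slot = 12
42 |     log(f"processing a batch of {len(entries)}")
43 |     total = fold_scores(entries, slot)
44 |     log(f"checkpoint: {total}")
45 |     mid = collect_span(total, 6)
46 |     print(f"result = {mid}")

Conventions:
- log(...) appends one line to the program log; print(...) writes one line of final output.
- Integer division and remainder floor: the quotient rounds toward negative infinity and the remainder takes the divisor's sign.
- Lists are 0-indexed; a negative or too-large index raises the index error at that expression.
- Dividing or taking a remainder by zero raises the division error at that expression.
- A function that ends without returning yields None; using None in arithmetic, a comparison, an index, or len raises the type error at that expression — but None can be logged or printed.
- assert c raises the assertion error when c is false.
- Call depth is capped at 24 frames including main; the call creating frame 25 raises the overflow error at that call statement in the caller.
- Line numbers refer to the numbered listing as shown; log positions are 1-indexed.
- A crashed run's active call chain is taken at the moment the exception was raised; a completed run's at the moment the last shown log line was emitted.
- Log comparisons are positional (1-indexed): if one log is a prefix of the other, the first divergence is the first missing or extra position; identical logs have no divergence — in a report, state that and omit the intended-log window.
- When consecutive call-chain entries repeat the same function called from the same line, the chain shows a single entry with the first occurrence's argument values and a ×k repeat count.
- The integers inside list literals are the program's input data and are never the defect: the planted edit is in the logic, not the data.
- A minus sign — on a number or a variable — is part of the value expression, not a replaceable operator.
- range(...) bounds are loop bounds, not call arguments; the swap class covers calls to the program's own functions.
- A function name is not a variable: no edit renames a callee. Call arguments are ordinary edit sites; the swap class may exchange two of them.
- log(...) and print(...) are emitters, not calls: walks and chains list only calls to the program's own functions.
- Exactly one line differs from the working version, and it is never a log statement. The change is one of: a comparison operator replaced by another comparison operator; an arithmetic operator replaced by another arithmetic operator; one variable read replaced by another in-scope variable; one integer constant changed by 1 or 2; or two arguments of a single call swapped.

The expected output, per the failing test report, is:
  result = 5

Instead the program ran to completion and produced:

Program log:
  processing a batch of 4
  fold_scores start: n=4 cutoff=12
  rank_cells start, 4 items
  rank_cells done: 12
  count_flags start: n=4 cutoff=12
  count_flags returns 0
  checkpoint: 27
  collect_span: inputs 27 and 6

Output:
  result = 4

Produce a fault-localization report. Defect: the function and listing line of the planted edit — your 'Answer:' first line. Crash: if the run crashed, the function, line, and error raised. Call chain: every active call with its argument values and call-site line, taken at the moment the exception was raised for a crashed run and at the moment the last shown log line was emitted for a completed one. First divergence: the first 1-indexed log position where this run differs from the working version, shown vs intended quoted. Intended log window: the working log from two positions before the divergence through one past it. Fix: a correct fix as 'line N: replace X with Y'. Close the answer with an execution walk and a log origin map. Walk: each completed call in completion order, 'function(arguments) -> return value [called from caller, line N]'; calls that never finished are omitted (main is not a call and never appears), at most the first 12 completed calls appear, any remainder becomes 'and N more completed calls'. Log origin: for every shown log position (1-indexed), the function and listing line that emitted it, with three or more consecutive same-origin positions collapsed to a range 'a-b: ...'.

Answer: the defect is in main at line 45.
The tell: The log first diverges at position 8: the faulty run prints 'collect_span: inputs 27 and 6' where the working version prints 'collect_span: inputs 27 and 5'.
Call chain: main -> collect_span(27, 6) (called at line 45).
First divergence: position 8; shown 'collect_span: inputs 27 and 6' vs intended 'collect_span: inputs 27 and 5'.
Intended log window:
  6: count_flags returns 0
  7: checkpoint: 27
  8: collect_span: inputs 27 and 5
Execution walk:
  rank_cells([3, 12, 8, 9]) -> 12  [called from fold_scores, line 29]
  count_flags([3, 12, 8, 9], 12) -> 0  [called from fold_scores, line 30]
  probe_limits(12, 0) -> 27  [called from fold_scores, line 31]
  fold_scores([3, 12, 8, 9], 12) -> 27  [called from main, line 43]
  collect_span(27, 6) -> 4  [called from main, line 45]
Log origin:
  1: from main, line 42
  2: from fold_scores, line 28
  3: from rank_cells, line 2
  4: from rank_cells, line 7
  5: from count_flags, line 11
  6: from count_flags, line 16
  7: from main, line 44
  8: from collect_span, line 34
A correct fix: line 45: replace `6` with `5`.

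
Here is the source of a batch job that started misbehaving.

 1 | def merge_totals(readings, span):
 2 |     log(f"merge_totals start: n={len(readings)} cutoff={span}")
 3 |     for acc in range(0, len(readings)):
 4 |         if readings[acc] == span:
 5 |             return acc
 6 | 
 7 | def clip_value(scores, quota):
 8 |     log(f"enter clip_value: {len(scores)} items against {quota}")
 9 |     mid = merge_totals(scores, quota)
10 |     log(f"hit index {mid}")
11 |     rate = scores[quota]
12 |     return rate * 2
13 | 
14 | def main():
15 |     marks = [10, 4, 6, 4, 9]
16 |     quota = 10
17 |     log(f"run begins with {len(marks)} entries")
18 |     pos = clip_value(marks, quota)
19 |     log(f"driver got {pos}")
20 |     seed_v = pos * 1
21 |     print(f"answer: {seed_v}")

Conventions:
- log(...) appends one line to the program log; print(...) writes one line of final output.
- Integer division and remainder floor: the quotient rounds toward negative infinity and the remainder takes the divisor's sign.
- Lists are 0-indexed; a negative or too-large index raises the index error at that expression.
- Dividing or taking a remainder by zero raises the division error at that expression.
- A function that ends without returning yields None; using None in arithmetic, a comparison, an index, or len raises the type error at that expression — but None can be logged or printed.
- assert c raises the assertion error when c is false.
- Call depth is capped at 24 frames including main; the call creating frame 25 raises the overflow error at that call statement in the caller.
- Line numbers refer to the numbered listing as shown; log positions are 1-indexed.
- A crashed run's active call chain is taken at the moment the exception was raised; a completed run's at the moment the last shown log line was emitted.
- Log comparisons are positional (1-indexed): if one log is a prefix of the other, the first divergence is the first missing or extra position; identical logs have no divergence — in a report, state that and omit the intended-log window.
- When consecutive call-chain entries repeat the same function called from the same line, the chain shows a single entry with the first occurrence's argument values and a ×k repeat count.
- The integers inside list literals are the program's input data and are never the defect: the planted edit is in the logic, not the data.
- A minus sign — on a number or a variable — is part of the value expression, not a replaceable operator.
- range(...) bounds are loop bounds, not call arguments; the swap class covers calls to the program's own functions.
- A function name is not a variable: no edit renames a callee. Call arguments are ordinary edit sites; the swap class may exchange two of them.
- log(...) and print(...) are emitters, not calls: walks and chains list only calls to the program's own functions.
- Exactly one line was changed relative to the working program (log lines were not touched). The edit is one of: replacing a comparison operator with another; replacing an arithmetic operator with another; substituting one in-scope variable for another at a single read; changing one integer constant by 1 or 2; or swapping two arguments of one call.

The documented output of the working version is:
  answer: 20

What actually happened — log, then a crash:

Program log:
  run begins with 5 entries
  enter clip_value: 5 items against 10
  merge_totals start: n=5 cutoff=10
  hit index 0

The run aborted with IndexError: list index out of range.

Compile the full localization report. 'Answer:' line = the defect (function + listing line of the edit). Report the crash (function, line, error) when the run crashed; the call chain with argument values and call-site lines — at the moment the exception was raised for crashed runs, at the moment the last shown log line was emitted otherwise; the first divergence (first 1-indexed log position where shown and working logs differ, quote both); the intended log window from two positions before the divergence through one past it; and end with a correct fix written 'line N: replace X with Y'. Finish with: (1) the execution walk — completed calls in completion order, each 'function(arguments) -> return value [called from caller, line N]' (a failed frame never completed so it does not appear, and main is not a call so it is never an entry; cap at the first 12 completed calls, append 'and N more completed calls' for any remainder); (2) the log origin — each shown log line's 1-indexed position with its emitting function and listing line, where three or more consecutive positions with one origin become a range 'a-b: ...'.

Answer: the defect is in clip_value at line 11.
Key observation: The shown log is a 4-line prefix of the intended one, whose next entry is 'driver got 20'.
Crash: clip_value, line 11, IndexError.
Call chain: main -> clip_value([10, 4, 6, 4, 9], 10) (called at line 18).
First divergence: position 5 — after 4 matching lines the faulty run goes silent; intended next line 'driver got 20'.
Intended log window:
  3: merge_totals start: n=5 cutoff=10
  4: hit index 0
  5: driver got 20
Execution walk:
  merge_totals([10, 4, 6, 4, 9], 10) -> 0  [called from clip_value, line 9]
Log line origins:
  1: emitted by main (line 17)
  2: emitted by clip_value (line 8)
  3: emitted by merge_totals (line 2)
  4: emitted by clip_value (line 10)
A correct fix: line 11: replace `quota` with `mid`.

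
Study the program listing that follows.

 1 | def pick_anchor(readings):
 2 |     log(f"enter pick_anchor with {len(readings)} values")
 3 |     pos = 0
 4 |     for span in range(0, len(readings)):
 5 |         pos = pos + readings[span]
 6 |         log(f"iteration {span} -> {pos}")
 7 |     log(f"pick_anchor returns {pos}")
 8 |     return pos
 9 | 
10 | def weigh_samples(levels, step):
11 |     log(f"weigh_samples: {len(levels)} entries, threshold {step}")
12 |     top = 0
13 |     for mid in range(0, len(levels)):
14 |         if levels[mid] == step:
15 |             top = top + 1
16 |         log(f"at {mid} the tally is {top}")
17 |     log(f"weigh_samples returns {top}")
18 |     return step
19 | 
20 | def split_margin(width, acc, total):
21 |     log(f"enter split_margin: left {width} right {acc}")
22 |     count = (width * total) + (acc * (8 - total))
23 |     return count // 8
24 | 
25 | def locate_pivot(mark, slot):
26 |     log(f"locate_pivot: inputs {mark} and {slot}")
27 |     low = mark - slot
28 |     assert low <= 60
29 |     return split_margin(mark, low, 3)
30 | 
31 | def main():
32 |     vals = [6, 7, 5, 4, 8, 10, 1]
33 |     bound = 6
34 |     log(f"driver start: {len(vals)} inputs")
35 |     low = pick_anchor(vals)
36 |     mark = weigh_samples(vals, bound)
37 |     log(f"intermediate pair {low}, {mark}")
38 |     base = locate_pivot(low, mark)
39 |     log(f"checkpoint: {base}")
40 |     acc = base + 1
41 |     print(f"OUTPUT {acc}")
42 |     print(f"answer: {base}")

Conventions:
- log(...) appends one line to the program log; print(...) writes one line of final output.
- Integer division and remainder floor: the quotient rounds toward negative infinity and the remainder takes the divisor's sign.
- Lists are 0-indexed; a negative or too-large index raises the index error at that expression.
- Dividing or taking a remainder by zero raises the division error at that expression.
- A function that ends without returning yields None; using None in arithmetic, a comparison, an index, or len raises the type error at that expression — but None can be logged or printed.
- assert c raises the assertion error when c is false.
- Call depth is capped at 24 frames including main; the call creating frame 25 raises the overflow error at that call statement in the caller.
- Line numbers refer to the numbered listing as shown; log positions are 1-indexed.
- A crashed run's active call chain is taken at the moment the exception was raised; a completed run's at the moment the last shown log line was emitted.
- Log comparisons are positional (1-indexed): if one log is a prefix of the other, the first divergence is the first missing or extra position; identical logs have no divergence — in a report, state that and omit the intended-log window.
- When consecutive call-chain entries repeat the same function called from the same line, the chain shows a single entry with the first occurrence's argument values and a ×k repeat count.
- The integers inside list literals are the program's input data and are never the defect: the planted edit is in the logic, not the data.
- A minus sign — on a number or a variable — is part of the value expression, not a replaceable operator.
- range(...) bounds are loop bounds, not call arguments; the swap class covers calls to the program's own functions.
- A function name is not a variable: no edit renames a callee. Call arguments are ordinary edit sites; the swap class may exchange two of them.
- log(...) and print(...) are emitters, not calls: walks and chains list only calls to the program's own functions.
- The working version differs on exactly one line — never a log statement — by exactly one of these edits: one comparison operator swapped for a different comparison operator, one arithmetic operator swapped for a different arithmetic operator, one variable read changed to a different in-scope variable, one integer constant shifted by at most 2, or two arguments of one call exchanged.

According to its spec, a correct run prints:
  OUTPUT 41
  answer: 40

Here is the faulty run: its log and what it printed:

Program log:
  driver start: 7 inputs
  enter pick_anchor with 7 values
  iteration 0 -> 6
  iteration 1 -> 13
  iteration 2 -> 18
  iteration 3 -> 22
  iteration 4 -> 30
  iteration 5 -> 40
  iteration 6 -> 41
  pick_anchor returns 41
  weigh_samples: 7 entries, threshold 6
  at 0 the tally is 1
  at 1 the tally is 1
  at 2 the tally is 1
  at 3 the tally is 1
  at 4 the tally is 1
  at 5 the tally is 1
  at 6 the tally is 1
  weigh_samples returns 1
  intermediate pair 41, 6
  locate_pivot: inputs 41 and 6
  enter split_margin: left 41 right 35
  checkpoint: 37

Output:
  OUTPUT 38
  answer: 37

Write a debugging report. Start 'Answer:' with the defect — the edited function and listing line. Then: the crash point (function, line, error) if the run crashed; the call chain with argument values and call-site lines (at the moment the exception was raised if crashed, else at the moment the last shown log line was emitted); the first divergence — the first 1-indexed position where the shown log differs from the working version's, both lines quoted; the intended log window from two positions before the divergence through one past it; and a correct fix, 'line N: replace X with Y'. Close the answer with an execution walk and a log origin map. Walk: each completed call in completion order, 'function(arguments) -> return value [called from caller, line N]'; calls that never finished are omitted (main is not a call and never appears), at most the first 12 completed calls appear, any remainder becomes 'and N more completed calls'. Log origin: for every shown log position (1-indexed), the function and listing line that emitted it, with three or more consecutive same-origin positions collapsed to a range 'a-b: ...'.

Answer: the defect is in weigh_samples at line 18.
Core observation: The earliest visible damage is log position 20 — 'intermediate pair 41, 6' rather than the intended 'intermediate pair 41, 1'.
Call chain: main.
First divergence: position 20; shown 'intermediate pair 41, 6' vs intended 'intermediate pair 41, 1'.
Intended log window:
  18: at 6 the tally is 1
  19: weigh_samples returns 1
  20: intermediate pair 41, 1
  21: locate_pivot: inputs 41 and 1
Execution walk:
  pick_anchor([6, 7, 5, 4, 8, 10, 1]) -> 41  [called from main, line 35]
  weigh_samples([6, 7, 5, 4, 8, 10, 1], 6) -> 6  [called from main, line 36]
  split_margin(41, 35, 3) -> 37  [called from locate_pivot, line 29]
  locate_pivot(41, 6) -> 37  [called from main, line 38]
Log line origins:
  1: from main, line 34
  2: from pick_anchor, line 2
  3-9: from pick_anchor, line 6
  10: from pick_anchor, line 7
  11: from weigh_samples, line 11
  12-18: from weigh_samples, line 16
  19: from weigh_samples, line 17
  20: from main, line 37
  21: from locate_pivot, line 26
  22: from split_margin, line 21
  23: from main, line 39
A correct fix: line 18: replace `step` with `top`.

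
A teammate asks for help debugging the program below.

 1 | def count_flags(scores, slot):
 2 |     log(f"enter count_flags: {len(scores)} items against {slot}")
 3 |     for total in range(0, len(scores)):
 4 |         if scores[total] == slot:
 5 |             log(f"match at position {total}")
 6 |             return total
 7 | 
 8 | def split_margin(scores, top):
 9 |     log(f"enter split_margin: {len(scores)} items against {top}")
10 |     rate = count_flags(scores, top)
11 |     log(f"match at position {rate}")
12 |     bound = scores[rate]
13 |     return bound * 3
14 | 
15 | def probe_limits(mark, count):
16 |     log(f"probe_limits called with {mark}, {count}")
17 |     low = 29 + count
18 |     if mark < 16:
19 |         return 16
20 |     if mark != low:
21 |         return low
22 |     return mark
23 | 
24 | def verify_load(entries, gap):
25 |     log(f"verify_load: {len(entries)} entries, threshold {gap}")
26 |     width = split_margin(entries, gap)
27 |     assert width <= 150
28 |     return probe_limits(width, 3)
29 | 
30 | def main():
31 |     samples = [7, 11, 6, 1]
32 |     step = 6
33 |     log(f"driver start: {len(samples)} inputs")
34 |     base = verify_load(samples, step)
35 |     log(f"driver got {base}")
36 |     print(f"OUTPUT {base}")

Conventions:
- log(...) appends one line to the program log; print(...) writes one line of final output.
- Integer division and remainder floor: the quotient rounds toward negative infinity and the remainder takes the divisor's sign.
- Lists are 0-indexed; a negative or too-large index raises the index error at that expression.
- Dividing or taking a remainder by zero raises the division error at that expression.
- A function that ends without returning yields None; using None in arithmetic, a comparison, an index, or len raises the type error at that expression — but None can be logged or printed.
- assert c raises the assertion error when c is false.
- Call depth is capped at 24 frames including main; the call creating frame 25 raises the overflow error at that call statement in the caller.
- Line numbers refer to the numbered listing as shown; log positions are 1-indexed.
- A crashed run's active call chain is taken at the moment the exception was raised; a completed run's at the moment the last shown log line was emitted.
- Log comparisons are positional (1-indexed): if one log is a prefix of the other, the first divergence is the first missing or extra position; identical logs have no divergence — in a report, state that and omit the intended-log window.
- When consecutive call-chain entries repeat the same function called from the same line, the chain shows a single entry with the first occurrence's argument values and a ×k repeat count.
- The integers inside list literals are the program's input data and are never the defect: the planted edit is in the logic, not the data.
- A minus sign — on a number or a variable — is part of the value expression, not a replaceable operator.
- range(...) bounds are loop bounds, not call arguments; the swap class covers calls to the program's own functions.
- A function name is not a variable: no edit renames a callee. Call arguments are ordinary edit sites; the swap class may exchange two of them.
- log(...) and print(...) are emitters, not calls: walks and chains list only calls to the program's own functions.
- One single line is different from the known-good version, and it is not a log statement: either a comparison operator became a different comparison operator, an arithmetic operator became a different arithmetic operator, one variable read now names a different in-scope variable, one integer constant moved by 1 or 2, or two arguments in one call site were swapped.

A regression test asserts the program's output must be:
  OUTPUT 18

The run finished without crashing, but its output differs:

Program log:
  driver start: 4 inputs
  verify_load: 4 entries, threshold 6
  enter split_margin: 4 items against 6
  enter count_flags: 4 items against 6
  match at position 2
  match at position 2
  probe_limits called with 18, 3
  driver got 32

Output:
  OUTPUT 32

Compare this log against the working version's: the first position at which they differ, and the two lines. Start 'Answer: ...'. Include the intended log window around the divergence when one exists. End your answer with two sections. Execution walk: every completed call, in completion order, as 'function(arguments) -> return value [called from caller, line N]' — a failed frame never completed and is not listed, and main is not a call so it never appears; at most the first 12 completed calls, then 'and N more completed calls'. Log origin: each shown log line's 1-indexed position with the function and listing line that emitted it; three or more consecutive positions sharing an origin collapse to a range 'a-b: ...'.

Answer: at position 8 the run shows 'driver got 32' where the working version logs 'driver got 18'.
Intended log window:
  6: match at position 2
  7: probe_limits called with 18, 3
  8: driver got 18
Execution walk:
  count_flags([7, 11, 6, 1], 6) -> 2  [called from split_margin, line 10]
  split_margin([7, 11, 6, 1], 6) -> 18  [called from verify_load, line 26]
  probe_limits(18, 3) -> 32  [called from verify_load, line 28]
  verify_load([7, 11, 6, 1], 6) -> 32  [called from main, line 34]
Log origins:
  1: logged in main at line 33
  2: logged in verify_load at line 25
  3: logged in split_margin at line 9
  4: logged in count_flags at line 2
  5: logged in count_flags at line 5
  6: logged in split_margin at line 11
  7: logged in probe_limits at line 16
  8: logged in main at line 35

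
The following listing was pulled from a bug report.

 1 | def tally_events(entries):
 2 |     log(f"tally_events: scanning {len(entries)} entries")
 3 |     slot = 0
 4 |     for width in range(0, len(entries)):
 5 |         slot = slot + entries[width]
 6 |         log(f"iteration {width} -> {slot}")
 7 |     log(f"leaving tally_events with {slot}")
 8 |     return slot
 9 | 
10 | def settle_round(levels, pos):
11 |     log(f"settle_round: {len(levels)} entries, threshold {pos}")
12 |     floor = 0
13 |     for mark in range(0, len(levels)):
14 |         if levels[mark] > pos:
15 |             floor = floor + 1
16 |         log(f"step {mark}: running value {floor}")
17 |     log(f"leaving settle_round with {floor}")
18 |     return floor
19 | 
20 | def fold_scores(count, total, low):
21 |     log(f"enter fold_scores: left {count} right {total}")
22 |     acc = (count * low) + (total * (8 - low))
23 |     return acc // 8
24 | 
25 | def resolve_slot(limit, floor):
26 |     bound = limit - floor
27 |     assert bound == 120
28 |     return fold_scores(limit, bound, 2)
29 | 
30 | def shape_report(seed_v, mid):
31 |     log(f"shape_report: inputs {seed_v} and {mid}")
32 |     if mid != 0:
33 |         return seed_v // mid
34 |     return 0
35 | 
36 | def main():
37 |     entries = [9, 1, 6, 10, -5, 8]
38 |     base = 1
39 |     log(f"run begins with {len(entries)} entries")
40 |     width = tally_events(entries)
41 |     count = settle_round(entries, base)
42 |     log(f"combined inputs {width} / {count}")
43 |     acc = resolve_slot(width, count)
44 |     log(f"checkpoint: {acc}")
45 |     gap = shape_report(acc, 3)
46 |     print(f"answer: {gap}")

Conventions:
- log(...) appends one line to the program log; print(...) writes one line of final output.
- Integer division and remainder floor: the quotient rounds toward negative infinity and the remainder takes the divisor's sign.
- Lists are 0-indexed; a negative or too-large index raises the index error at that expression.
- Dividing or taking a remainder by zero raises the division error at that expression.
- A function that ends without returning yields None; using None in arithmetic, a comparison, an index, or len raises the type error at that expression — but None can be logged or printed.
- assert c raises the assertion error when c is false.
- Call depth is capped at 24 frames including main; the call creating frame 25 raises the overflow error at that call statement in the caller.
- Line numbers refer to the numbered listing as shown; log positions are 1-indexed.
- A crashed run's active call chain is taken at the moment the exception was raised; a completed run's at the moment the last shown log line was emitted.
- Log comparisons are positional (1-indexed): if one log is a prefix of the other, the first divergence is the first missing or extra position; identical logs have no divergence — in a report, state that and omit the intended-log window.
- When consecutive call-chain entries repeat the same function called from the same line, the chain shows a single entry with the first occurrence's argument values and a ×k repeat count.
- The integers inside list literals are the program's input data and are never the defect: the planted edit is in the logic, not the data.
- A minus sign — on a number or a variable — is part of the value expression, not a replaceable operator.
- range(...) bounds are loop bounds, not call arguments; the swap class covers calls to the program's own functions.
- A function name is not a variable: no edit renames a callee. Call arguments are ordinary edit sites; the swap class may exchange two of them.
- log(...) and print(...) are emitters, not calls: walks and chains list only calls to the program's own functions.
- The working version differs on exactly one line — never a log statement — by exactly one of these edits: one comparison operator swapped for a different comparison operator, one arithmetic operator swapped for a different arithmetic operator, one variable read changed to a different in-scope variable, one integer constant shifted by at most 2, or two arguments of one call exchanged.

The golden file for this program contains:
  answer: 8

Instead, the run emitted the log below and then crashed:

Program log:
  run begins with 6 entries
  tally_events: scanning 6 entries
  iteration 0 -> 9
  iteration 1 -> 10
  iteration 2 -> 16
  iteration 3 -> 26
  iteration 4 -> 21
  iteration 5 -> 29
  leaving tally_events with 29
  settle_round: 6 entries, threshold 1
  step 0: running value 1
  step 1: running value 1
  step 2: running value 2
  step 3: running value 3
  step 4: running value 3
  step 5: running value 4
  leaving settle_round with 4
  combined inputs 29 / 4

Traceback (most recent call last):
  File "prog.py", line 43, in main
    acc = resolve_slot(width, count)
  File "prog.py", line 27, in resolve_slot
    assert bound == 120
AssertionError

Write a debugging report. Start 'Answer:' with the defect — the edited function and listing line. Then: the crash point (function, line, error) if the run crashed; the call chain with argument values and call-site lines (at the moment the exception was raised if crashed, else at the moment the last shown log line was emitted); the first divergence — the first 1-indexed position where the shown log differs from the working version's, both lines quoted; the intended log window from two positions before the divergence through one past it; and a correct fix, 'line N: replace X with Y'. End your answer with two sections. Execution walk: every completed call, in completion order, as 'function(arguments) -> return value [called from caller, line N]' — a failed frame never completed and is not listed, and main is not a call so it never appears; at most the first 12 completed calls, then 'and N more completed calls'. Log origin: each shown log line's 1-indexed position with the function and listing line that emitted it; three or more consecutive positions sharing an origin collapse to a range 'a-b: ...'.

Answer: the defect is in resolve_slot at line 27.
The tell: The shown log is a 18-line prefix of the intended one, whose next entry is 'enter fold_scores: left 29 right 25'.
Crash: resolve_slot, line 27, AssertionError.
Call chain: main -> resolve_slot(29, 4) (called at line 43).
First divergence: position 19 (shown log ended at 18 lines; the working version continues: 'enter fold_scores: left 29 right 25').
Intended log window:
  17: leaving settle_round with 4
  18: combined inputs 29 / 4
  19: enter fold_scores: left 29 right 25
  20: checkpoint: 26
Execution walk:
  tally_events([9, 1, 6, 10, -5, 8]) -> 29  [called from main, line 40]
  settle_round([9, 1, 6, 10, -5, 8], 1) -> 4  [called from main, line 41]
Origin of each log line:
  1 — main, line 39
  2 — tally_events, line 2
  3-8 — tally_events, line 6
  9 — tally_events, line 7
  10 — settle_round, line 11
  11-16 — settle_round, line 16
  17 — settle_round, line 17
  18 — main, line 42
A correct fix: line 27: replace `==` with `<=`.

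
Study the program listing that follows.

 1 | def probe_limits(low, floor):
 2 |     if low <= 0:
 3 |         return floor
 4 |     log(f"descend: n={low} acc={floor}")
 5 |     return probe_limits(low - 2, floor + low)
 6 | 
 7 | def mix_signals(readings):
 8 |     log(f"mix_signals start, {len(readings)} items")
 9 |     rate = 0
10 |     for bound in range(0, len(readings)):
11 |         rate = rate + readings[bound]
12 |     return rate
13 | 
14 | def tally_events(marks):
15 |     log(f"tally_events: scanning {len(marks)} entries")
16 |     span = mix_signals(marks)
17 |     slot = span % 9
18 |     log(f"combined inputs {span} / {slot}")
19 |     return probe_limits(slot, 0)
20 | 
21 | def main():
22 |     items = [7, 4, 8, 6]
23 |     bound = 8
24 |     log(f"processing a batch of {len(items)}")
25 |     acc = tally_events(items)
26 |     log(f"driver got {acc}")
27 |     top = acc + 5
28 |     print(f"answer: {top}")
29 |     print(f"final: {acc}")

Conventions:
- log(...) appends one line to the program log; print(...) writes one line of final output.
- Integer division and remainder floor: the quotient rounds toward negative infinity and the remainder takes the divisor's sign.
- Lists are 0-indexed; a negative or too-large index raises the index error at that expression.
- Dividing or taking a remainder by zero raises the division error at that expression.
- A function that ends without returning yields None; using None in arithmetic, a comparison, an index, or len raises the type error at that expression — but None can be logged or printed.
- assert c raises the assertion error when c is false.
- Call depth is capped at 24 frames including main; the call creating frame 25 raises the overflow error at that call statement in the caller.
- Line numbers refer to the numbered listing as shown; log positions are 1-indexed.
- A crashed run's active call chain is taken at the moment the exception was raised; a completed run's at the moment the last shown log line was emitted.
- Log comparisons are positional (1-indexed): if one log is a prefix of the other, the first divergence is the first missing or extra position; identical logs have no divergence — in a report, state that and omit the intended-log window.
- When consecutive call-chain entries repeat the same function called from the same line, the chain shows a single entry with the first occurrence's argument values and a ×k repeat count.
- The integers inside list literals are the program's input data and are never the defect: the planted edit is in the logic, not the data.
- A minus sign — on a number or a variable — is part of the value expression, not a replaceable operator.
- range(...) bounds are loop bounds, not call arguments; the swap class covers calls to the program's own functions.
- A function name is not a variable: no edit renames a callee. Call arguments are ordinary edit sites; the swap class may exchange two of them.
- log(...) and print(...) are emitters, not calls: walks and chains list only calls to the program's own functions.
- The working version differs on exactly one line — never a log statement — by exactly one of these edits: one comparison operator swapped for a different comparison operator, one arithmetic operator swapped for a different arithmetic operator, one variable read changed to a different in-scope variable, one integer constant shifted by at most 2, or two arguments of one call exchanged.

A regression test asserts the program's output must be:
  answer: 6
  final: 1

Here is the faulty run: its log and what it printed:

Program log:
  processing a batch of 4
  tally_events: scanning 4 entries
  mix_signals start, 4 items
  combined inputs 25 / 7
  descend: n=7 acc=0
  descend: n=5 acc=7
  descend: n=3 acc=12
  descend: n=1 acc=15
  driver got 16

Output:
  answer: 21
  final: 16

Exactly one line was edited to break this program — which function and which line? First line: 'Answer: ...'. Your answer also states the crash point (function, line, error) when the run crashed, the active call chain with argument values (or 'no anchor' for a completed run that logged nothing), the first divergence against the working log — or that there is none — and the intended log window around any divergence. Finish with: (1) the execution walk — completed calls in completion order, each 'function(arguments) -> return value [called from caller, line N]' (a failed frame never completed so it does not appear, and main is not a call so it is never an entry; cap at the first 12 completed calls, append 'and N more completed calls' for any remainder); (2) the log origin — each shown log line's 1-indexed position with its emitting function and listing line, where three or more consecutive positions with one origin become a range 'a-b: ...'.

Answer: the defect is in tally_events at line 17.
The tell: Log line 4 is where behavior first shows: 'combined inputs 25 / 7' appears instead of 'combined inputs 25 / 1'.
Call chain: main.
First divergence: position 4 — shown 'combined inputs 25 / 7', intended 'combined inputs 25 / 1'.
Intended log window:
  2: tally_events: scanning 4 entries
  3: mix_signals start, 4 items
  4: combined inputs 25 / 1
  5: descend: n=1 acc=0
Execution walk:
  mix_signals([7, 4, 8, 6]) -> 25  [called from tally_events, line 16]
  probe_limits(-1, 16) -> 16  [called from probe_limits, line 5]
  probe_limits(1, 15) -> 16  [called from probe_limits, line 5]
  probe_limits(3, 12) -> 16  [called from probe_limits, line 5]
  probe_limits(5, 7) -> 16  [called from probe_limits, line 5]
  probe_limits(7, 0) -> 16  [called from tally_events, line 19]
  tally_events([7, 4, 8, 6]) -> 16  [called from main, line 25]
Log origins:
  1: logged in main at line 24
  2: logged in tally_events at line 15
  3: logged in mix_signals at line 8
  4: logged in tally_events at line 18
  5-8: logged in probe_limits at line 4
  9: logged in main at line 26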